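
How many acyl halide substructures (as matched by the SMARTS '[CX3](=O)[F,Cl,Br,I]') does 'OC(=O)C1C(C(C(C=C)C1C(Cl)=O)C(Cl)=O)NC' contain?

2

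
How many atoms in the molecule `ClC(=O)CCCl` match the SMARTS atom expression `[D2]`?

The query [D2] means: atom with exactly two heavy-atom neighbours.
Check the 6 heavy atoms by environment: 2× C (D2) → match; 2× Cl (D1) → no; 1× C (D3) → no; 1× O (D1) → no.
That gives 2 matching atoms.

2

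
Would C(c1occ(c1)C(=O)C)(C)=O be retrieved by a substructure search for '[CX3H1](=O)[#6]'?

The pattern [CX3H1](=O)[#6] describes an sp2 carbon with one H, double-bonded to O and single-bonded to carbon — an aldehyde.
The closest candidate here is an acetyl/ketone group (-C(=O)CH3), but the carbonyl carbon has H0 (two carbon neighbours), not H1. No other fragment satisfies the full query, so there is no match.

No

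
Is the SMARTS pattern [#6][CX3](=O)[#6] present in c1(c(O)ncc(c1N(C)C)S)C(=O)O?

The pattern [#6][CX3](=O)[#6] describes a carbonyl carbon (no H) flanked by two carbons — a ketone.
The closest candidate here is a carboxylic acid group (-C(=O)OH), but one neighbour of the carbonyl carbon is O, not C. No other fragment satisfies the full query, so there is no match.

No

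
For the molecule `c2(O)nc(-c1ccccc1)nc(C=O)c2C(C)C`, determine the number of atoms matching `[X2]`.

Check the 18 heavy atoms by environment: 2× n (aromatic, X2) → match; 10× c (aromatic, X3) → no; 3× C (X4) → no; 1× C (X3) → no; 1× O (X1) → no; 1× O (X2) → match.
Summing the matching environments: 2 + 1 = 3 matching atoms.

3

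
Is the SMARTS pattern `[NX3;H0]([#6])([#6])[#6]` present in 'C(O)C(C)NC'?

No

The pattern [NX3;H0]([#6])([#6])[#6] describes a trivalent nitrogen with no H, bonded to three carbons — a tertiary amine.
The closest candidate here is an N-methylamino group (-NHCH3), but the nitrogen still has one H (H1), not H0. No other fragment satisfies the full query, so there is no match.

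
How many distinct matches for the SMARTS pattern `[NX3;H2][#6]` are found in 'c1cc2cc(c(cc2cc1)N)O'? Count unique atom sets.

[NX3;H2][#6] is the SMARTS for a primary amine: a trivalent nitrogen with two H attached to carbon.
Exactly one fragment in the molecule meets all constraints, giving 1 match.

1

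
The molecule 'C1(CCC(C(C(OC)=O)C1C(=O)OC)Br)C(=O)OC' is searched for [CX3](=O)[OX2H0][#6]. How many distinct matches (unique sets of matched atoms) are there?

3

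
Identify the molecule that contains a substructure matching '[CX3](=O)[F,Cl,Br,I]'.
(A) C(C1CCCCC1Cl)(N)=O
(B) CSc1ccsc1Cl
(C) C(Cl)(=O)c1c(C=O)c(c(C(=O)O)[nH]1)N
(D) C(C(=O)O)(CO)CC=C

[CX3](=O)[F,Cl,Br,I] describes a carbonyl carbon bonded to a halogen (an acyl halide).
(A) has a chloro substituent but the Cl is not on a carbonyl carbon.
(B) has a chloro substituent but the Cl is not on a carbonyl carbon.
(C) contains an acyl chloride (-C(=O)Cl), which satisfies every atom and bond constraint.
(D) has a carboxylic acid group (-C(=O)OH) but the carbonyl is bonded to -OH, not to a halogen.
So the answer is (C).

C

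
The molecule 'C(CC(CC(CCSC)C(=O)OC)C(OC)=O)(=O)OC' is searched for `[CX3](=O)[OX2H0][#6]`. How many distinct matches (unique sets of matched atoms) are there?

3

[CX3](=O)[OX2H0][#6] is the SMARTS for an ester: a carbonyl carbon bonded to an oxygen that is itself bonded to carbon (no H on that O).
The molecule carries 3 separate instances of a methyl-ester group (-C(=O)OCH3) meeting every constraint; each maps to a distinct set of atoms, giving 3 matches.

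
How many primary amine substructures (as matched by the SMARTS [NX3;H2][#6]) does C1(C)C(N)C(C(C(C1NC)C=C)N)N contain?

[NX3;H2][#6] is the SMARTS for a primary amine: a trivalent nitrogen with two H attached to carbon.
The molecule carries 3 separate instances of a primary amino group (-NH2) meeting every constraint; each maps to a distinct set of atoms, giving 3 matches.

3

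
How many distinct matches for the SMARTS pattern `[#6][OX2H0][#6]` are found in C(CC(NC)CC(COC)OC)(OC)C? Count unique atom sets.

[#6][OX2H0][#6] is the SMARTS for an ether: an aliphatic oxygen bridging two carbons with no H on the oxygen.
The molecule carries 3 separate instances of a methoxy ether (-OCH3) meeting every constraint; each maps to a distinct set of atoms, giving 3 matches.

3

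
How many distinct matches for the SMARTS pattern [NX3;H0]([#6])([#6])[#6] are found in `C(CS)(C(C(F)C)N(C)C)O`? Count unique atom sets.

1

[NX3;H0]([#6])([#6])[#6] is the SMARTS for a tertiary amine: a trivalent nitrogen with no H, bonded to three carbons.
Exactly one fragment in the molecule meets all constraints, giving 1 match.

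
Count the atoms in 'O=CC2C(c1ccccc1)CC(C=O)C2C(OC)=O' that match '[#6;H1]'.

11

The query [#6;H1] means: any carbon bearing exactly one hydrogen.
Check the 19 heavy atoms by environment: 6× C (H1) → match; 1× C (H2) → no; 1× C (H0) → no; 4× O (H0) → no; 1× C (H3) → no; 1× c (aromatic, H0) → no; 5× c (aromatic, H1) → match.
Summing the matching environments: 6 + 5 = 11 matching atoms.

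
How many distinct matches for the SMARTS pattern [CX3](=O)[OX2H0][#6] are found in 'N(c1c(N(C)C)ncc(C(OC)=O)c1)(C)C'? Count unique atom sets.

1

[CX3](=O)[OX2H0][#6] is the SMARTS for an ester: a carbonyl carbon bonded to an oxygen that is itself bonded to carbon (no H on that O).
Exactly one fragment in the molecule meets all constraints, giving 1 match.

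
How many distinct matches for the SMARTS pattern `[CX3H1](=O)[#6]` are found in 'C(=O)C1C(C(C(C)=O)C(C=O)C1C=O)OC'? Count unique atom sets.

3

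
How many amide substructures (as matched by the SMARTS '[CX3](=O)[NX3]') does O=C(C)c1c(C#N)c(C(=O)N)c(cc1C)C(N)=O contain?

2

[CX3](=O)[NX3] is the SMARTS for an amide: a carbonyl carbon bonded to a trivalent nitrogen.
The molecule carries 2 separate instances of a primary amide (-C(=O)NH2) meeting every constraint; each maps to a distinct set of atoms, giving 2 matches.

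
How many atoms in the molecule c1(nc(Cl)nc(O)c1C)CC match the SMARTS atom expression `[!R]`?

5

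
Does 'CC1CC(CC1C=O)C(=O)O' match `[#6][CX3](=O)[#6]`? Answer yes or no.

No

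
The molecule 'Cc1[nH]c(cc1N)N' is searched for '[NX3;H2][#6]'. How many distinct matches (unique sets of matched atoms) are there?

2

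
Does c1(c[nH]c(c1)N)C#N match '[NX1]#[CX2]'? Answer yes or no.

Yes

The pattern [NX1]#[CX2] describes a nitrogen triple-bonded to a two-connected carbon — a nitrile.
The molecule carries a nitrile (-C#N), whose atoms satisfy every constraint of the query, so the pattern matches.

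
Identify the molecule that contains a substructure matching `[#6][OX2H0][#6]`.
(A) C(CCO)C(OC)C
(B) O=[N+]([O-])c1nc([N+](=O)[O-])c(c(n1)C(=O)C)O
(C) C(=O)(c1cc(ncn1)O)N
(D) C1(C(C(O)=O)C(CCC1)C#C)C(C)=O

[#6][OX2H0][#6] describes an aliphatic oxygen bridging two carbons with no H on the oxygen (an ether).
(A) contains a methoxy ether (-OCH3), which satisfies every atom and bond constraint.
(B) has a hydroxyl group (-OH) but the oxygen has H1, not H0 bridging two carbons.
(C) has a hydroxyl group (-OH) but the oxygen has H1, not H0 bridging two carbons.
(D) has a carboxylic acid group (-C(=O)OH) but the -OH oxygen has H1; the =O is OX1, not OX2.
So the answer is (A).

A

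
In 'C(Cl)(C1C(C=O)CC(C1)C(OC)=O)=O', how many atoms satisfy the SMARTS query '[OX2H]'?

0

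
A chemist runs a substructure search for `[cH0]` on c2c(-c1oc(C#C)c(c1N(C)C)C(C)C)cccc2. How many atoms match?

5

The query [cH0] means: aromatic carbon with no attached hydrogen (substituted or ring-fusion).
Check the 19 heavy atoms by environment: 1× o (aromatic, H0) → no; 5× c (aromatic, H0) → match; 5× c (aromatic, H1) → no; 1× N (H0) → no; 4× C (H3) → no; 1× C (H0) → no; 2× C (H1) → no.
That gives 5 matching atoms.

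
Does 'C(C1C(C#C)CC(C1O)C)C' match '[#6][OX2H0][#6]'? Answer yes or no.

No

The pattern [#6][OX2H0][#6] describes an aliphatic oxygen bridging two carbons with no H on the oxygen — an ether.
The closest candidate here is a hydroxyl group (-OH), but the oxygen has H1, not H0 bridging two carbons. No other fragment satisfies the full query, so there is no match.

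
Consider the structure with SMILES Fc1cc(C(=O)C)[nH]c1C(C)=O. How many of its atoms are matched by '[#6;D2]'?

1

The query [#6;D2] means: any carbon bonded to exactly two heavy atoms.
Check the 12 heavy atoms by environment: 1× n (aromatic, D2) → no; 3× c (aromatic, D3) → no; 1× c (aromatic, D2) → match; 2× C (D3) → no; 2× O (D1) → no; 2× C (D1) → no; 1× F (D1) → no.
That gives 1 matching atom.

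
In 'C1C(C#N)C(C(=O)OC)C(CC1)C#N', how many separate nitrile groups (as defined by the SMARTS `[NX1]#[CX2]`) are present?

2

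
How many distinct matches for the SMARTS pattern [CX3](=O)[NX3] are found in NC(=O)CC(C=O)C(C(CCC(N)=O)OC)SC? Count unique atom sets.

[CX3](=O)[NX3] is the SMARTS for an amide: a carbonyl carbon bonded to a trivalent nitrogen.
The molecule carries 2 separate instances of a primary amide (-C(=O)NH2) meeting every constraint; each maps to a distinct set of atoms, giving 2 matches.

2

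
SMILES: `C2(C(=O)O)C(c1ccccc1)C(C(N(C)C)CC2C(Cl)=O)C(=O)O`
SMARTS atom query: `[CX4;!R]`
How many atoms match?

2

The query [CX4;!R] means: aliphatic carbon with four total connections, not in a ring.
Check the 24 heavy atoms by environment: 6× C (X4, in 6-ring) → no; 3× C (X3, acyclic) → no; 3× O (X1, acyclic) → no; 2× O (X2, acyclic) → no; 1× N (X3, acyclic) → no; 2× C (X4, acyclic) → match; 6× c (aromatic, X3, in 6-ring) → no; 1× Cl (X1, acyclic) → no.
That gives 2 matching atoms.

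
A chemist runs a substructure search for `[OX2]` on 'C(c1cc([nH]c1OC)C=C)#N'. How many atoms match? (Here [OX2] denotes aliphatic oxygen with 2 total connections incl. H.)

1

The query [OX2] means: aliphatic oxygen with two total connections — ether, hydroxyl, or ester single-bond O.
Check the 11 heavy atoms by environment: 1× n (aromatic, X3) → no; 4× c (aromatic, X3) → no; 2× C (X3) → no; 1× C (X2) → no; 1× N (X1) → no; 1× O (X2) → match; 1× C (X4) → no.
That gives 1 matching atom.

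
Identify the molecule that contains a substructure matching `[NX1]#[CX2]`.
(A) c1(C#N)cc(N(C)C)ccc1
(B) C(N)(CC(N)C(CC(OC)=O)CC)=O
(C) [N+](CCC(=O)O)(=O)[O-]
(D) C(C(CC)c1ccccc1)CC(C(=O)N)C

[NX1]#[CX2] describes a nitrogen triple-bonded to a two-connected carbon (a nitrile).
(A) contains a nitrile (-C#N), which satisfies every atom and bond constraint.
(B) has a primary amino group (-NH2) but the nitrogen is NX3 (three connections), not NX1 triple-bonded.
(C) has a nitro group (-[N+](=O)[O-]) but there is no C#N triple bond.
(D) has a primary amide (-C(=O)NH2) but the nitrogen is NX3, not NX1.
So the answer is (A).

A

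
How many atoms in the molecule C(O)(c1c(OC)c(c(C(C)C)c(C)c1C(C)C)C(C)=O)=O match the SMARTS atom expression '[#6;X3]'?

8

The query [#6;X3] means: any carbon (aromatic or not) with three total connections.
Check the 21 heavy atoms by environment: 6× c (aromatic, X3) → match; 9× C (X4) → no; 2× C (X3) → match; 2× O (X1) → no; 2× O (X2) → no.
Summing the matching environments: 6 + 2 = 8 matching atoms.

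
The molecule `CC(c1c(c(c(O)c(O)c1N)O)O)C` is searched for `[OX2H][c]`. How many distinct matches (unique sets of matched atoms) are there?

[OX2H][c] is the SMARTS for a phenol: a hydroxyl oxygen attached to an aromatic carbon.
The molecule carries 4 separate instances of a hydroxyl group (-OH) meeting every constraint; each maps to a distinct set of atoms, giving 4 matches.

4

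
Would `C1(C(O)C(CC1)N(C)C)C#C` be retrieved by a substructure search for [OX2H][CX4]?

Yes

The pattern [OX2H][CX4] describes a hydroxyl oxygen bound to an sp3 (X4) carbon — an aliphatic alcohol.
The molecule carries a hydroxyl group (-OH), whose atoms satisfy every constraint of the query, so the pattern matches.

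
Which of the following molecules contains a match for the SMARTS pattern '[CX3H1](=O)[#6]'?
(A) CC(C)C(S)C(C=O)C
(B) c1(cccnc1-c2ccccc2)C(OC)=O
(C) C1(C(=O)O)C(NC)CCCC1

A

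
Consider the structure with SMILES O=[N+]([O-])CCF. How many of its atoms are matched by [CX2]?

0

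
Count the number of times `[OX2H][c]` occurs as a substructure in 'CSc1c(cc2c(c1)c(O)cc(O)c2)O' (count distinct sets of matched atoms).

3

[OX2H][c] is the SMARTS for a phenol: a hydroxyl oxygen attached to an aromatic carbon.
The molecule carries 3 separate instances of a hydroxyl group (-OH) meeting every constraint; each maps to a distinct set of atoms, giving 3 matches.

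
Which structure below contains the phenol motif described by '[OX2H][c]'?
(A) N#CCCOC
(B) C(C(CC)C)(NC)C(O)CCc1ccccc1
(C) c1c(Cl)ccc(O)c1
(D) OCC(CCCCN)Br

[OX2H][c] describes a hydroxyl oxygen attached to an aromatic carbon (a phenol).
(A) has a methoxy ether (-OCH3) but the oxygen has H0, not H1.
(B) has a hydroxyl group (-OH) but the -OH is on an aliphatic carbon, not an aromatic c.
(C) contains a hydroxyl group (-OH), which satisfies every atom and bond constraint.
(D) has a hydroxyl group (-OH) but the -OH is on an aliphatic carbon, not an aromatic c.
So the answer is (C).

C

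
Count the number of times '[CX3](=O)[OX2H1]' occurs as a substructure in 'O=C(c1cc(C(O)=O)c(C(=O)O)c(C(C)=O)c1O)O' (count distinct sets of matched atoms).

[CX3](=O)[OX2H1] is the SMARTS for a carboxylic acid: an sp2 carbon double-bonded to O and single-bonded to an -OH oxygen.
The molecule carries 3 separate instances of a carboxylic acid group (-C(=O)OH) meeting every constraint; each maps to a distinct set of atoms, giving 3 matches.

3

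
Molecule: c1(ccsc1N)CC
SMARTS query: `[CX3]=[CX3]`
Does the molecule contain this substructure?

The pattern [CX3]=[CX3] describes a non-aromatic C=C double bond between two sp2 carbons — an alkene.
The closest candidate here is an ethyl group (-CH2CH3), but its C-C bond is a single bond between CX4 carbons, not CX3=CX3. No other fragment satisfies the full query, so there is no match.

No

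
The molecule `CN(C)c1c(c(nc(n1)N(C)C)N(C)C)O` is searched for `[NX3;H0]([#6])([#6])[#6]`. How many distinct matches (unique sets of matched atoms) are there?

3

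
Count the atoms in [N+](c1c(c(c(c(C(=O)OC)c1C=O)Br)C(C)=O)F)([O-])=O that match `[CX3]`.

3

Check the 20 heavy atoms by environment: 6× c (aromatic, X3) → no; 1× N (charge +1, X3) → no; 1× O (charge -1, X1) → no; 4× O (X1) → no; 3× C (X3) → match; 1× O (X2) → no; 2× C (X4) → no; 1× Br (X1) → no; 1× F (X1) → no.
That gives 3 matching atoms.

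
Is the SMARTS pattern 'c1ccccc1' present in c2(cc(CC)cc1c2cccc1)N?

The pattern c1ccccc1 describes six aromatic carbons in a ring — a benzene ring.
The required atom environment is present in the molecule, so the pattern matches.

Yes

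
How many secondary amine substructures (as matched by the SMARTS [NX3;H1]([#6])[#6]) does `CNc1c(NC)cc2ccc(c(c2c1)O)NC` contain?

[NX3;H1]([#6])[#6] is the SMARTS for a secondary amine: a trivalent nitrogen with one H, bonded to two carbons.
The molecule carries 3 separate instances of an N-methylamino group (-NHCH3) meeting every constraint; each maps to a distinct set of atoms, giving 3 matches.

3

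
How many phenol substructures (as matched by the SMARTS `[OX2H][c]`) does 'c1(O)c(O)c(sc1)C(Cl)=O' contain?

2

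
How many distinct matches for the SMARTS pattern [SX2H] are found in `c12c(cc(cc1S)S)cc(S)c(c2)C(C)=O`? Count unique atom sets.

3

[SX2H] is the SMARTS for a thiol: an aliphatic sulfur with two connections, one being H.
The molecule carries 3 separate instances of a thiol (-SH) meeting every constraint; each maps to a distinct set of atoms, giving 3 matches.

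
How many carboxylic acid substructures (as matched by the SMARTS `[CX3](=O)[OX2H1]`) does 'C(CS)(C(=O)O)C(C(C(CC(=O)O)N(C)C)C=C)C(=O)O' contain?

3

[CX3](=O)[OX2H1] is the SMARTS for a carboxylic acid: an sp2 carbon double-bonded to O and single-bonded to an -OH oxygen.
The molecule carries 3 separate instances of a carboxylic acid group (-C(=O)OH) meeting every constraint; each maps to a distinct set of atoms, giving 3 matches.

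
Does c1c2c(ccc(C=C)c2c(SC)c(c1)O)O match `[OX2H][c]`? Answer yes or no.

Yes

The pattern [OX2H][c] describes a hydroxyl oxygen attached to an aromatic carbon — a phenol.
The molecule carries a hydroxyl group (-OH), whose atoms satisfy every constraint of the query, so the pattern matches.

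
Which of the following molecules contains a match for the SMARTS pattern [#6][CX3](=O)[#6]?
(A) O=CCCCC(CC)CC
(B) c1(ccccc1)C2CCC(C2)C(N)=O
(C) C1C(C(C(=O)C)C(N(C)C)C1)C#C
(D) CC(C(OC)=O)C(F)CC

C

[#6][CX3](=O)[#6] describes a carbonyl carbon (no H) flanked by two carbons (a ketone).
(A) has an aldehyde (-CHO) but the carbonyl carbon has H1, so it is not flanked by two carbons.
(B) has a primary amide (-C(=O)NH2) but one neighbour of the carbonyl carbon is N, not C.
(C) contains an acetyl/ketone group (-C(=O)CH3), which satisfies every atom and bond constraint.
(D) has a methyl-ester group (-C(=O)OCH3) but one neighbour of the carbonyl carbon is O, not C.
So the answer is (C).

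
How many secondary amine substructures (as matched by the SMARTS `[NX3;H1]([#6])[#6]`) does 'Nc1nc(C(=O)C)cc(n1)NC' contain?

1

[NX3;H1]([#6])[#6] is the SMARTS for a secondary amine: a trivalent nitrogen with one H, bonded to two carbons.
Exactly one fragment in the molecule meets all constraints, giving 1 match.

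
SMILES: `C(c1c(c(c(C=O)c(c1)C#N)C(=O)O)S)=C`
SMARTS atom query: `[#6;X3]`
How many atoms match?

Check the 16 heavy atoms by environment: 6× c (aromatic, X3) → match; 4× C (X3) → match; 2× O (X1) → no; 1× O (X2) → no; 1× S (X2) → no; 1× C (X2) → no; 1× N (X1) → no.
Summing the matching environments: 6 + 4 = 10 matching atoms.

10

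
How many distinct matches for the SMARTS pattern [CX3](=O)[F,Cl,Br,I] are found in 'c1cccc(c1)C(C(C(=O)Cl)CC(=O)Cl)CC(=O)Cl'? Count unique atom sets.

[CX3](=O)[F,Cl,Br,I] is the SMARTS for an acyl halide: a carbonyl carbon bonded to a halogen.
The molecule carries 3 separate instances of an acyl chloride (-C(=O)Cl) meeting every constraint; each maps to a distinct set of atoms, giving 3 matches.

3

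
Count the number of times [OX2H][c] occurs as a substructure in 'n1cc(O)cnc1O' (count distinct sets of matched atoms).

2

[OX2H][c] is the SMARTS for a phenol: a hydroxyl oxygen attached to an aromatic carbon.
The molecule carries 2 separate instances of a hydroxyl group (-OH) meeting every constraint; each maps to a distinct set of atoms, giving 2 matches.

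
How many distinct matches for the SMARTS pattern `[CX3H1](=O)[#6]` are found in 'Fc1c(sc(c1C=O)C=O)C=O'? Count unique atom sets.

3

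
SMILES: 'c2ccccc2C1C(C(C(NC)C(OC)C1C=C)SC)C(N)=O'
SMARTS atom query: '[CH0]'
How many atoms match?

1

Check the 23 heavy atoms by environment: 7× C (H1) → no; 1× N (H1) → no; 3× C (H3) → no; 1× S (H0) → no; 1× C (H0) → match; 2× O (H0) → no; 1× N (H2) → no; 1× c (aromatic, H0) → no; 5× c (aromatic, H1) → no; 1× C (H2) → no.
That gives 1 matching atom.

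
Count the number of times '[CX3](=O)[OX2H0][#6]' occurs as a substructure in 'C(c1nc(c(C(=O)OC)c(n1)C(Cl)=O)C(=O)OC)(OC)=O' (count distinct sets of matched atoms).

3

[CX3](=O)[OX2H0][#6] is the SMARTS for an ester: a carbonyl carbon bonded to an oxygen that is itself bonded to carbon (no H on that O).
The molecule carries 3 separate instances of a methyl-ester group (-C(=O)OCH3) meeting every constraint; each maps to a distinct set of atoms, giving 3 matches.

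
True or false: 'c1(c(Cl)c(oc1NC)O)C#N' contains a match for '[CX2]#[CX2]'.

False

The pattern [CX2]#[CX2] describes a carbon-carbon triple bond — an alkyne.
The closest candidate here is a nitrile (-C#N), but the triple bond is C#N, not C#C. No other fragment satisfies the full query, so there is no match.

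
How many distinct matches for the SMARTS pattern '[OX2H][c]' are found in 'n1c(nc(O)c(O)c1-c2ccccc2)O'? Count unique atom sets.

3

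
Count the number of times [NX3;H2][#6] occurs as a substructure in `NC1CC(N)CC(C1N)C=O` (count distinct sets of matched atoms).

3

[NX3;H2][#6] is the SMARTS for a primary amine: a trivalent nitrogen with two H attached to carbon.
The molecule carries 3 separate instances of a primary amino group (-NH2) meeting every constraint; each maps to a distinct set of atoms, giving 3 matches.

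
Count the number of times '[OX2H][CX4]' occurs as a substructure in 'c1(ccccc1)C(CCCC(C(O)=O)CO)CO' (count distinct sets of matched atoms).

[OX2H][CX4] is the SMARTS for an aliphatic alcohol: a hydroxyl oxygen bound to an sp3 (X4) carbon.
The molecule carries 2 separate instances of a hydroxyl group (-OH) meeting every constraint; each maps to a distinct set of atoms, giving 2 matches.

2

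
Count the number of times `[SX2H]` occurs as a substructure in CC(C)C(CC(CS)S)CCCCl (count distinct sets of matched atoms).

2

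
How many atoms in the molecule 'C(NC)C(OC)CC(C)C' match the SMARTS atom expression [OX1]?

The query [OX1] means: aliphatic oxygen with one total connection — typically a carbonyl =O or an oxide.
Check the 10 heavy atoms by environment: 8× C (X4) → no; 1× O (X2) → no; 1× N (X3) → no.
No environment satisfies the query, so 0 matching atoms.

0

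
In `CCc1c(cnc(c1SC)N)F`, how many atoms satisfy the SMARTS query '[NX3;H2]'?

1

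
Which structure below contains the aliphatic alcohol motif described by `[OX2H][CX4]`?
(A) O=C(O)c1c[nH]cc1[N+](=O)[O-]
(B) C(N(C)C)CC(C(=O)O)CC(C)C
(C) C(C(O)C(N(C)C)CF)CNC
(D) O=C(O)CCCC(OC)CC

[OX2H][CX4] describes a hydroxyl oxygen bound to an sp3 (X4) carbon (an aliphatic alcohol).
(A) has a carboxylic acid group (-C(=O)OH) but the -OH is on a CX3 carbonyl carbon, not a CX4 carbon.
(B) has a carboxylic acid group (-C(=O)OH) but the -OH is on a CX3 carbonyl carbon, not a CX4 carbon.
(C) contains a hydroxyl group (-OH), which satisfies every atom and bond constraint.
(D) has a methoxy ether (-OCH3) but the oxygen has H0 (ether), not H1.
So the answer is (C).

C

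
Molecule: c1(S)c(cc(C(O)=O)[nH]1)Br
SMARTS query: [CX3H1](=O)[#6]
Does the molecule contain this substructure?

No

The pattern [CX3H1](=O)[#6] describes an sp2 carbon with one H, double-bonded to O and single-bonded to carbon — an aldehyde.
The closest candidate here is a carboxylic acid group (-C(=O)OH), but the carbonyl carbon has H0 and is bonded to O, not H1. No other fragment satisfies the full query, so there is no match.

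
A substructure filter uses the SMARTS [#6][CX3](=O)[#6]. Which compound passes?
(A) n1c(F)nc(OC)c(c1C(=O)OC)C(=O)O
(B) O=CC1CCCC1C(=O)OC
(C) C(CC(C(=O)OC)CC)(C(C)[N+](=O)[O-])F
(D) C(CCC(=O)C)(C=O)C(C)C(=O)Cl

D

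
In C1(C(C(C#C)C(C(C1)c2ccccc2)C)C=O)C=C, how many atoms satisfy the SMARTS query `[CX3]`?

3

The query [CX3] means: C with X3: aliphatic carbon with exactly 3 total connections.
Check the 19 heavy atoms by environment: 7× C (X4) → no; 6× c (aromatic, X3) → no; 3× C (X3) → match; 1× O (X1) → no; 2× C (X2) → no.
That gives 3 matching atoms.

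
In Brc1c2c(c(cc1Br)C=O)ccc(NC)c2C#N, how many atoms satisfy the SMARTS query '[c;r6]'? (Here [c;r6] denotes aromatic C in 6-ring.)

10

The query [c;r6] means: aromatic carbon that belongs to a six-membered ring.
Check the 18 heavy atoms by environment: 10× c (aromatic, in 6-ring) → match; 2× Br (acyclic) → no; 3× C (acyclic) → no; 2× N (acyclic) → no; 1× O (acyclic) → no.
That gives 10 matching atoms.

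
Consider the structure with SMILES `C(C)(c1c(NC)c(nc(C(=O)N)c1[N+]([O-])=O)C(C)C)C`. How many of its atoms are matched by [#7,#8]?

The query [#7,#8] means: nitrogen or oxygen (comma = OR).
Check the 20 heavy atoms by environment: 1× n (aromatic) → match; 5× c (aromatic) → no; 8× C → no; 1× N (charge +1) → match; 1× O (charge -1) → match; 2× O → match; 2× N → match.
Summing the matching environments: 1 + 1 + 1 + 2 + 2 = 7 matching atoms.

7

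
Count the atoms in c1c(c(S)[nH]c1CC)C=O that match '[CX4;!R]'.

2

The query [CX4;!R] means: aliphatic carbon with four total connections, not in a ring.
Check the 10 heavy atoms by environment: 1× n (aromatic, X3, in 5-ring) → no; 4× c (aromatic, X3, in 5-ring) → no; 2× C (X4, acyclic) → match; 1× S (X2, acyclic) → no; 1× C (X3, acyclic) → no; 1× O (X1, acyclic) → no.
That gives 2 matching atoms.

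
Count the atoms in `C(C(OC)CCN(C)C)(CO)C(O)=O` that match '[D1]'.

Check the 14 heavy atoms by environment: 3× C (D2) → no; 3× C (D3) → no; 3× O (D1) → match; 1× N (D3) → no; 3× C (D1) → match; 1× O (D2) → no.
Summing the matching environments: 3 + 3 = 6 matching atoms.

6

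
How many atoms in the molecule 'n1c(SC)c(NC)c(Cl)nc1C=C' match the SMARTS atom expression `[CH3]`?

2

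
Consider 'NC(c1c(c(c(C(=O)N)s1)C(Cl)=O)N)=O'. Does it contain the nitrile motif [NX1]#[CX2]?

The pattern [NX1]#[CX2] describes a nitrogen triple-bonded to a two-connected carbon — a nitrile.
The closest candidate here is a primary amide (-C(=O)NH2), but the nitrogen is NX3, not NX1. No other fragment satisfies the full query, so there is no match.

No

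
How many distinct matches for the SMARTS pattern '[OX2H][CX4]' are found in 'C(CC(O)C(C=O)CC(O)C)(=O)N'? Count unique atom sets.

2

[OX2H][CX4] is the SMARTS for an aliphatic alcohol: a hydroxyl oxygen bound to an sp3 (X4) carbon.
The molecule carries 2 separate instances of a hydroxyl group (-OH) meeting every constraint; each maps to a distinct set of atoms, giving 2 matches.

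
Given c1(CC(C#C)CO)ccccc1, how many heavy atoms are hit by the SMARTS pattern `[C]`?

5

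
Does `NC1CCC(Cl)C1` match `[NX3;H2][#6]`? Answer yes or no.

The pattern [NX3;H2][#6] describes a trivalent nitrogen with two H attached to carbon — a primary amine.
The molecule carries a primary amino group (-NH2), whose atoms satisfy every constraint of the query, so the pattern matches.

Yes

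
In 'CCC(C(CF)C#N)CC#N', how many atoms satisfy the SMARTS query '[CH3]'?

1

The query [CH3] means: aliphatic carbon with exactly three hydrogens.
Check the 11 heavy atoms by environment: 3× C (H2) → no; 2× C (H1) → no; 2× C (H0) → no; 2× N (H0) → no; 1× C (H3) → match; 1× F (H0) → no.
That gives 1 matching atom.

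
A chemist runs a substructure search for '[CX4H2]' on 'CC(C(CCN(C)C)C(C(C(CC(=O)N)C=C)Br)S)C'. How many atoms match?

3

Check the 20 heavy atoms by environment: 3× C (H2, X4) → match; 5× C (H1, X4) → no; 1× C (H1, X3) → no; 1× C (H2, X3) → no; 4× C (H3, X4) → no; 1× Br (H0, X1) → no; 1× N (H0, X3) → no; 1× C (H0, X3) → no; 1× O (H0, X1) → no; 1× N (H2, X3) → no; 1× S (H1, X2) → no.
That gives 3 matching atoms.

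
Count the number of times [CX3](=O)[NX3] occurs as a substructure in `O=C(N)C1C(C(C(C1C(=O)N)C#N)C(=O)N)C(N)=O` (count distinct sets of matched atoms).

[CX3](=O)[NX3] is the SMARTS for an amide: a carbonyl carbon bonded to a trivalent nitrogen.
The molecule carries 4 separate instances of a primary amide (-C(=O)NH2) meeting every constraint; each maps to a distinct set of atoms, giving 4 matches.

4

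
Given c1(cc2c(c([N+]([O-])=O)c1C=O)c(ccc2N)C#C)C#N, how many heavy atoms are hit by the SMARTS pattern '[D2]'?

Check the 20 heavy atoms by environment: 7× c (aromatic, D3) → no; 3× c (aromatic, D2) → match; 1× N (charge +1, D3) → no; 1× O (charge -1, D1) → no; 2× O (D1) → no; 2× N (D1) → no; 3× C (D2) → match; 1× C (D1) → no.
Summing the matching environments: 3 + 3 = 6 matching atoms.

6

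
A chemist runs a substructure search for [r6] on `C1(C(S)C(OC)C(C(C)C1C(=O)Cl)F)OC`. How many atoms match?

6

The query [r6] means: r6 matches atoms in a six-membered ring.
Check the 16 heavy atoms by environment: 6× C (in 6-ring) → match; 3× O (acyclic) → no; 4× C (acyclic) → no; 1× S (acyclic) → no; 1× F (acyclic) → no; 1× Cl (acyclic) → no.
That gives 6 matching atoms.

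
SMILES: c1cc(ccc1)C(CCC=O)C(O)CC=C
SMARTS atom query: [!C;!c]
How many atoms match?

The query [!C;!c] means: neither aliphatic nor aromatic carbon — same as [!#6].
Check the 16 heavy atoms by environment: 8× C → no; 2× O → match; 6× c (aromatic) → no.
That gives 2 matching atoms.

2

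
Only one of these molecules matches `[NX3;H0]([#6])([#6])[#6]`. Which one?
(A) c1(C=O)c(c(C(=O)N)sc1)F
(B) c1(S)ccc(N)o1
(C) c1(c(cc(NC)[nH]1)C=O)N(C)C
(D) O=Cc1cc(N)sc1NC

[NX3;H0]([#6])([#6])[#6] describes a trivalent nitrogen with no H, bonded to three carbons (a tertiary amine).
(A) has a primary amide (-C(=O)NH2) but the amide nitrogen has H2 and only one carbon neighbour.
(B) has a primary amino group (-NH2) but the nitrogen has H2, not H0 with three carbons.
(C) contains a dimethylamino group (-N(CH3)2), which satisfies every atom and bond constraint.
(D) has an N-methylamino group (-NHCH3) but the nitrogen still has one H (H1), not H0.
So the answer is (C).

C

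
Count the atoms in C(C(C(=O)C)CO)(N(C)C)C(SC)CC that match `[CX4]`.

10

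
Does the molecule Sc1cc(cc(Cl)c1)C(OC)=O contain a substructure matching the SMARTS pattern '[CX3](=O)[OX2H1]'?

No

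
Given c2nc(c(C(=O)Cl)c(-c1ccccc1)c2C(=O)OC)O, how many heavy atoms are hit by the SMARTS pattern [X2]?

The query [X2] means: any atom with exactly two total connections (bonds + H).
Check the 20 heavy atoms by environment: 1× n (aromatic, X2) → match; 11× c (aromatic, X3) → no; 2× O (X2) → match; 2× C (X3) → no; 2× O (X1) → no; 1× Cl (X1) → no; 1× C (X4) → no.
Summing the matching environments: 1 + 2 = 3 matching atoms.

3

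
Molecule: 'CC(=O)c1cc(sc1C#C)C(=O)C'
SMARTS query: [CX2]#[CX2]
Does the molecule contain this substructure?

Yes

The pattern [CX2]#[CX2] describes a carbon-carbon triple bond — an alkyne.
The molecule carries an ethynyl group (-C#CH), whose atoms satisfy every constraint of the query, so the pattern matches.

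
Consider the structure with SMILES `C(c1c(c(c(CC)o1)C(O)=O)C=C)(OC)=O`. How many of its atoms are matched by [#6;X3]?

8

Check the 16 heavy atoms by environment: 1× o (aromatic, X2) → no; 4× c (aromatic, X3) → match; 4× C (X3) → match; 2× O (X1) → no; 2× O (X2) → no; 3× C (X4) → no.
Summing the matching environments: 4 + 4 = 8 matching atoms.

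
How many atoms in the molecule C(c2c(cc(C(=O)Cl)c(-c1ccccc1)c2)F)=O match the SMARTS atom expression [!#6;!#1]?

4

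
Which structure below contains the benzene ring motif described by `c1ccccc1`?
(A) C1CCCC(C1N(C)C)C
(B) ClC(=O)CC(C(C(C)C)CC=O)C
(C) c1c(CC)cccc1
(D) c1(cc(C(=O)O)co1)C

c1ccccc1 describes six aromatic carbons in a ring (a benzene ring).
(A) has a methyl group (-CH3) but no six-membered all-carbon aromatic ring is present.
(B) has a methyl group (-CH3) but no six-membered all-carbon aromatic ring is present.
(C) contains the required atom environment, so the pattern matches.
(D) has a methyl group (-CH3) but no six-membered all-carbon aromatic ring is present.
So the answer is (C).

C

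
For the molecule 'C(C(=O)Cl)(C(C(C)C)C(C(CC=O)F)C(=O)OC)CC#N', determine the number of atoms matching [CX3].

3

The query [CX3] means: C with X3: aliphatic carbon with exactly 3 total connections.
Check the 21 heavy atoms by environment: 10× C (X4) → no; 1× F (X1) → no; 1× C (X2) → no; 1× N (X1) → no; 3× C (X3) → match; 3× O (X1) → no; 1× O (X2) → no; 1× Cl (X1) → no.
That gives 3 matching atoms.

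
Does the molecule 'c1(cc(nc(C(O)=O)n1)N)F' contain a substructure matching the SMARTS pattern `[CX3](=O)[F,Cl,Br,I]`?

No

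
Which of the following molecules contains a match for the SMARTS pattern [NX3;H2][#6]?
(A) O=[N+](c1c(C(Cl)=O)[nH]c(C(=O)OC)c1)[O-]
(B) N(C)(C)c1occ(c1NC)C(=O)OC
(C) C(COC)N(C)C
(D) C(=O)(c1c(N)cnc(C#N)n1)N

D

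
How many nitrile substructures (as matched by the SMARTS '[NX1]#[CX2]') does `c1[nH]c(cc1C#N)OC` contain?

1

[NX1]#[CX2] is the SMARTS for a nitrile: a nitrogen triple-bonded to a two-connected carbon.
Exactly one fragment in the molecule meets all constraints, giving 1 match.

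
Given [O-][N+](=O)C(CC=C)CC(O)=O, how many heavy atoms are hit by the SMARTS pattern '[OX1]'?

Check the 11 heavy atoms by environment: 3× C (X4) → no; 3× C (X3) → no; 1× N (charge +1, X3) → no; 1× O (charge -1, X1) → match; 2× O (X1) → match; 1× O (X2) → no.
Summing the matching environments: 1 + 2 = 3 matching atoms.

3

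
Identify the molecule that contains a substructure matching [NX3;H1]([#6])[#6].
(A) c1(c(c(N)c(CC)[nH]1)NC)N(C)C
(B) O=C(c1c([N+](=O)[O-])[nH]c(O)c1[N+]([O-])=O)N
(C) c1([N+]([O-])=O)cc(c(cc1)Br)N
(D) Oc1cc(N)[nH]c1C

[NX3;H1]([#6])[#6] describes a trivalent nitrogen with one H, bonded to two carbons (a secondary amine).
(A) contains an N-methylamino group (-NHCH3), which satisfies every atom and bond constraint.
(B) has a primary amide (-C(=O)NH2) but the -C(=O)NH2 nitrogen has H2, not H1.
(C) has a primary amino group (-NH2) but the nitrogen has H2 and only one carbon neighbour.
(D) has a primary amino group (-NH2) but the nitrogen has H2 and only one carbon neighbour.
So the answer is (A).

A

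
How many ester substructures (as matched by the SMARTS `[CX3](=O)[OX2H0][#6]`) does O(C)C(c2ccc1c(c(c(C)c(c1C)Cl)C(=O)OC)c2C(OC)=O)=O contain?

[CX3](=O)[OX2H0][#6] is the SMARTS for an ester: a carbonyl carbon bonded to an oxygen that is itself bonded to carbon (no H on that O).
The molecule carries 3 separate instances of a methyl-ester group (-C(=O)OCH3) meeting every constraint; each maps to a distinct set of atoms, giving 3 matches.

3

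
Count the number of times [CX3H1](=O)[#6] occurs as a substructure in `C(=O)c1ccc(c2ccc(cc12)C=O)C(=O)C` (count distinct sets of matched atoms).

2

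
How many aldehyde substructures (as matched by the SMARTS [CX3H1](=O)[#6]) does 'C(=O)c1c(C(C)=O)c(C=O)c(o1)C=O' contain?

[CX3H1](=O)[#6] is the SMARTS for an aldehyde: an sp2 carbon with one H, double-bonded to O and single-bonded to carbon.
The molecule carries 3 separate instances of an aldehyde (-CHO) meeting every constraint; each maps to a distinct set of atoms, giving 3 matches.

3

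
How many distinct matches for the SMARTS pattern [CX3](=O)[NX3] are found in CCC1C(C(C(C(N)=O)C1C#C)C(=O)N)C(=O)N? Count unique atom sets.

3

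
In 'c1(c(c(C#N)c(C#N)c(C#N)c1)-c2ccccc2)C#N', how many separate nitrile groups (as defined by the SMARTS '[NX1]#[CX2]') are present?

4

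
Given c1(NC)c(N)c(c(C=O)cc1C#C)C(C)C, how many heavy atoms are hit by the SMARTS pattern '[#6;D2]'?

3

The query [#6;D2] means: any carbon bonded to exactly two heavy atoms.
Check the 16 heavy atoms by environment: 5× c (aromatic, D3) → no; 1× c (aromatic, D2) → match; 2× C (D2) → match; 1× O (D1) → no; 4× C (D1) → no; 1× N (D1) → no; 1× C (D3) → no; 1× N (D2) → no.
Summing the matching environments: 1 + 2 = 3 matching atoms.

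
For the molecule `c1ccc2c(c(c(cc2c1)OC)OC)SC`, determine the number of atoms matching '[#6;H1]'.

The query [#6;H1] means: any carbon bearing exactly one hydrogen.
Check the 16 heavy atoms by environment: 5× c (aromatic, H0) → no; 5× c (aromatic, H1) → match; 2× O (H0) → no; 3× C (H3) → no; 1× S (H0) → no.
That gives 5 matching atoms.

5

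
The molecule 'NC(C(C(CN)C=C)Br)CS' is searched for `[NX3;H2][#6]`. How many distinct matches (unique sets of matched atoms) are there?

[NX3;H2][#6] is the SMARTS for a primary amine: a trivalent nitrogen with two H attached to carbon.
The molecule carries 2 separate instances of a primary amino group (-NH2) meeting every constraint; each maps to a distinct set of atoms, giving 2 matches.

2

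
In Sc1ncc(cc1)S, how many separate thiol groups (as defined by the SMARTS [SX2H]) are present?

2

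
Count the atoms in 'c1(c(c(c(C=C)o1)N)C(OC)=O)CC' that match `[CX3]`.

The query [CX3] means: C with X3: aliphatic carbon with exactly 3 total connections.
Check the 14 heavy atoms by environment: 1× o (aromatic, X2) → no; 4× c (aromatic, X3) → no; 3× C (X3) → match; 1× O (X1) → no; 1× O (X2) → no; 3× C (X4) → no; 1× N (X3) → no.
That gives 3 matching atoms.

3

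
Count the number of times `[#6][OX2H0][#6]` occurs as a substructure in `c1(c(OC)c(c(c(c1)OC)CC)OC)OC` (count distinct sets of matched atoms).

4

[#6][OX2H0][#6] is the SMARTS for an ether: an aliphatic oxygen bridging two carbons with no H on the oxygen.
The molecule carries 4 separate instances of a methoxy ether (-OCH3) meeting every constraint; each maps to a distinct set of atoms, giving 4 matches.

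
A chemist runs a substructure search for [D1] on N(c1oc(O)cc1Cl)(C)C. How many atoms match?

The query [D1] means: atom with exactly one heavy-atom neighbour (degree 1).
Check the 10 heavy atoms by environment: 1× o (aromatic, D2) → no; 3× c (aromatic, D3) → no; 1× c (aromatic, D2) → no; 1× O (D1) → match; 1× Cl (D1) → match; 1× N (D3) → no; 2× C (D1) → match.
Summing the matching environments: 1 + 1 + 2 = 4 matching atoms.

4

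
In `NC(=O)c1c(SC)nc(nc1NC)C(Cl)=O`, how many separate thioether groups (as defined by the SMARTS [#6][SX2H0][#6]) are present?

1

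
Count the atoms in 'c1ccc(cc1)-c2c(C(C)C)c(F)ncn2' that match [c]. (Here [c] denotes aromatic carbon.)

The query [c] means: lowercase c matches aromatic carbon only.
Check the 16 heavy atoms by environment: 2× n (aromatic) → no; 10× c (aromatic) → match; 3× C → no; 1× F → no.
That gives 10 matching atoms.

10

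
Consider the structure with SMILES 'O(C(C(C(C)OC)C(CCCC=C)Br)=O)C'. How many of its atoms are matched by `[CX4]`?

9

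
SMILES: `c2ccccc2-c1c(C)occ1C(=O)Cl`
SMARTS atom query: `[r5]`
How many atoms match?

5

The query [r5] means: r5 matches atoms in a five-membered ring.
Check the 15 heavy atoms by environment: 1× o (aromatic, in 5-ring) → match; 4× c (aromatic, in 5-ring) → match; 2× C (acyclic) → no; 1× O (acyclic) → no; 1× Cl (acyclic) → no; 6× c (aromatic, in 6-ring) → no.
Summing the matching environments: 1 + 4 = 5 matching atoms.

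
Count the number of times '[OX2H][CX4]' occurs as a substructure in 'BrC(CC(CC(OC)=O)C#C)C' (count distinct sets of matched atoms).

0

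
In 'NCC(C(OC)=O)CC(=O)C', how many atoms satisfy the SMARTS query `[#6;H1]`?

1

The query [#6;H1] means: any carbon bearing exactly one hydrogen.
Check the 11 heavy atoms by environment: 2× C (H2) → no; 1× C (H1) → match; 1× N (H2) → no; 2× C (H0) → no; 3× O (H0) → no; 2× C (H3) → no.
That gives 1 matching atom.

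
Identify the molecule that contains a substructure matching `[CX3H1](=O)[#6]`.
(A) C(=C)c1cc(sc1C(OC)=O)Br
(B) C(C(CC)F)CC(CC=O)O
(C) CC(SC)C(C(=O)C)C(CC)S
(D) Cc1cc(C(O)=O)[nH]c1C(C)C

[CX3H1](=O)[#6] describes an sp2 carbon with one H, double-bonded to O and single-bonded to carbon (an aldehyde).
(A) has a methyl-ester group (-C(=O)OCH3) but the carbonyl carbon has H0, not H1.
(B) contains an aldehyde (-CHO), which satisfies every atom and bond constraint.
(C) has an acetyl/ketone group (-C(=O)CH3) but the carbonyl carbon has H0 (two carbon neighbours), not H1.
(D) has a carboxylic acid group (-C(=O)OH) but the carbonyl carbon has H0 and is bonded to O, not H1.
So the answer is (B).

B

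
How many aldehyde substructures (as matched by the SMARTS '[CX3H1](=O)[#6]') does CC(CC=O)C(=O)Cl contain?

1

[CX3H1](=O)[#6] is the SMARTS for an aldehyde: an sp2 carbon with one H, double-bonded to O and single-bonded to carbon.
Exactly one fragment in the molecule meets all constraints, giving 1 match.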